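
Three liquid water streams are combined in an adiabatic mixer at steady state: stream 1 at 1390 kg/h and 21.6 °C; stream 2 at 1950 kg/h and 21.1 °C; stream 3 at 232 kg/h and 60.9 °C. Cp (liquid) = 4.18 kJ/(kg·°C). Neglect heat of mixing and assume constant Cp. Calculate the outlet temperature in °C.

Energy balance with Q = 0: Σ ṁᵢCp,ᵢ(T_out − Tᵢ) = 0
Σ ṁᵢCp,ᵢTᵢ = 1390×4.18×21.6 + 1950×4.18×21.1 + 232×4.18×60.9 = 356540
Σ ṁᵢCp,ᵢ = 1390×4.18 + 1950×4.18 + 232×4.18 = 14931
T_out = 356540 / 14931 = 23.88 °C

T_out = 23.9 °C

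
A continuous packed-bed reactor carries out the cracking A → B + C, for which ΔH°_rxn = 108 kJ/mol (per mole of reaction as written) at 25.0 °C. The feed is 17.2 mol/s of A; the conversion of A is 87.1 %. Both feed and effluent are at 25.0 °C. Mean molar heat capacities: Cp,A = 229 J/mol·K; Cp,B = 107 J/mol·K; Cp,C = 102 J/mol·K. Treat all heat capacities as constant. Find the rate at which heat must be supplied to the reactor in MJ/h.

Q_in = 5820 MJ/h

Extent of reaction ξ = 0.871 × 17.2 = 14.981 mol/s
Reaction term: ξ·ΔH°_rxn = 14.981 × 108 = 1618 kJ/s
Q = ΔH = 1618 kJ/s = 1618 kW
Heat supplied = 5824.7 MJ/h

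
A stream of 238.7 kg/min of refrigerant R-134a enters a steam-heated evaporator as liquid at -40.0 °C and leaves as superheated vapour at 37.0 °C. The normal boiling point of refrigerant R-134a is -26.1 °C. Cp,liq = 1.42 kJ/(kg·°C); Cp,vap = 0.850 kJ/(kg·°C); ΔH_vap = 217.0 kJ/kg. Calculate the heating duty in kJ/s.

Q = 1160 kJ/s

liquid -40.0→-26.1 °C: 19.738 kJ/kg
vaporisation at -26.1 °C: 217 kJ/kg
vapour -26.1→37.0 °C: 53.635 kJ/kg
Δh = 19.738 + 217 + 53.635 = 290.37 kJ/kg
Q = ṁ·Δh = 238.7 kg/min × 290.37 kJ/kg = 69312 kJ/min
|Q| = 1155.2 kW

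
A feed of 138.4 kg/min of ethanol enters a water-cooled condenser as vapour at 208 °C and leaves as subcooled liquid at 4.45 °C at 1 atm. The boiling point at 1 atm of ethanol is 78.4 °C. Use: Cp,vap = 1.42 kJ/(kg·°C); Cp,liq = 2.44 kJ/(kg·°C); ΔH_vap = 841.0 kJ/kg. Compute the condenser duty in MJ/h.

Q_c = 10000 MJ/h

vapour 208→78.4 °C: -184.03 kJ/kg
condensation at 78.4 °C: -841 kJ/kg
liquid 78.4→4.45 °C: -180.44 kJ/kg
Δh = -184.03 + -841 + -180.44 = -1205.5 kJ/kg
Q = ṁ·Δh = 138.4 kg/min × -1205.5 kJ/kg = -166840 kJ/min
|Q| = 2780.6 kW = 10010 MJ/h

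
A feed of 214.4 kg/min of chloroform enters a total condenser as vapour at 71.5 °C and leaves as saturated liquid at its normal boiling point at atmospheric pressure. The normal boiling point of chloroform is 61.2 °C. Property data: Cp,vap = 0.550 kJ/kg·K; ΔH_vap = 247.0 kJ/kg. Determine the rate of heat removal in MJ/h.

vapour 71.5→61.2 °C: -5.665 kJ/kg
condensation at 61.2 °C: -247 kJ/kg
Δh = -5.665 + -247 = -252.66 kJ/kg
Q = ṁ·Δh = 214.4 kg/min × -252.66 kJ/kg = -54171 kJ/min
|Q| = 902.86 kW = 3250.3 MJ/h

Q_c = 3250 MJ/h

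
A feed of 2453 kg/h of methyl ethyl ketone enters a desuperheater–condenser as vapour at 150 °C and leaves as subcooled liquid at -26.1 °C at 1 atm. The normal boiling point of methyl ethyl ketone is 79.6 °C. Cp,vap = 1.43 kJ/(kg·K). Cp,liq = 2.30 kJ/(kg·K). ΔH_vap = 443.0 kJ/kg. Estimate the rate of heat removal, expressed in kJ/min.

vapour 150→79.6 °C: -100.67 kJ/kg
condensation at 79.6 °C: -443 kJ/kg
liquid 79.6→-26.1 °C: -243.11 kJ/kg
Δh = -100.67 + -443 + -243.11 = -786.78 kJ/kg
Q = ṁ·Δh = 2453 kg/h × -786.78 kJ/kg = -1.93e+06 kJ/h
|Q| = 536.1 kW = 32166 kJ/min

Q_c = 32200 kJ/min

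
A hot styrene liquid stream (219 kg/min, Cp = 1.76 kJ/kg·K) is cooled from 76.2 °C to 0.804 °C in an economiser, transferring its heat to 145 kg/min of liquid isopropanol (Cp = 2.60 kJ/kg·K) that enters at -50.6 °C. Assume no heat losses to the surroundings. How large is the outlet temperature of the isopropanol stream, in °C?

T_c,out = 26.5 °C

Heat released by hot stream: Q = 219 × 1.76 × (76.2 − 0.804) = 29061 kJ/min
Energy balance on cold side (adiabatic exchanger): Q = ṁ_c·Cp_c·(T_c,out − T_c,in)
T_c,out = -50.6 + 29061/(145 × 2.60) = 26.484 °C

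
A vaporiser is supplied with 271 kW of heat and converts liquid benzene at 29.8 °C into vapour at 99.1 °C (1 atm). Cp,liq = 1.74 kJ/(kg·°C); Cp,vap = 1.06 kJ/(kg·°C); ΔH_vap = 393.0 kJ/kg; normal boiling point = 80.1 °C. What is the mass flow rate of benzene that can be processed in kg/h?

ṁ = 1950 kg/h

Δh = 1.74×(80.1−29.8) + 393.0 + 1.06×(99.1−80.1) = 500.66 kJ/kg
Q = 271 kW = 271 kJ/s = 975600 kJ/h
ṁ = Q/Δh = 975600 / 500.66 = 1948.6 kg/h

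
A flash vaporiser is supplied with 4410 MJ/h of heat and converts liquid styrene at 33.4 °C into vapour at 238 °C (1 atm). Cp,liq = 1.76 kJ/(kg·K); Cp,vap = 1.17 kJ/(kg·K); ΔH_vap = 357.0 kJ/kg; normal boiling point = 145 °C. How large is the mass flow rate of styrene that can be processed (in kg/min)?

ṁ = 111 kg/min

Δh = 1.76×(145−33.4) + 357.0 + 1.17×(238−145) = 662.23 kJ/kg
Q = 4410 MJ/h = 1225 kJ/s = 73500 kJ/min
ṁ = Q/Δh = 73500 / 662.23 = 110.99 kg/min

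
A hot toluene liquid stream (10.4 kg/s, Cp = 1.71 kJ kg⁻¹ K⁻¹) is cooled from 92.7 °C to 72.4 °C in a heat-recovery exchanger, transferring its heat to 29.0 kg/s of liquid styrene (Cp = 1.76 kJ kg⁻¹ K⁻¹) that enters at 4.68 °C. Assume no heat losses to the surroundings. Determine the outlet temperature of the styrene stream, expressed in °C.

Heat released by hot stream: Q = 10.4 × 1.71 × (92.7 − 72.4) = 361.02 kJ/s
Energy balance on cold side (adiabatic exchanger): Q = ṁ_c·Cp_c·(T_c,out − T_c,in)
T_c,out = 4.68 + 361.02/(29.0 × 1.76) = 11.753 °C

T_c,out = 11.8 °C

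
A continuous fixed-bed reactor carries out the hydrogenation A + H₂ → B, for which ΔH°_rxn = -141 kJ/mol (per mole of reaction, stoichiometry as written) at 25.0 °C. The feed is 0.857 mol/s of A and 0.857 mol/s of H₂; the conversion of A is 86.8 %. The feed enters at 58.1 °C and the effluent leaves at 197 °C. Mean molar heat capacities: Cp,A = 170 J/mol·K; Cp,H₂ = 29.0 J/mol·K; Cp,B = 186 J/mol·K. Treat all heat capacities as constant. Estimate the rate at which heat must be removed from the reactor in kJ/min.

Extent of reaction ξ = 0.868 × 0.857 = 0.74388 mol/s
Reaction term: ξ·ΔH°_rxn = 0.74388 × -141 = -104.89 kJ/s
Sensible, feed 58.1→25 °C: -5.645 kJ/s
Outlet flows (mol/s): A 0.11312, H₂ 0.11312, B 0.74388
Sensible, products 25→197 °C: 27.67 kJ/s
Q = ΔH = -82.861 kJ/s = -82.861 kW
Heat removed = 4971.7 kJ/min

Q_out = 4970 kJ/min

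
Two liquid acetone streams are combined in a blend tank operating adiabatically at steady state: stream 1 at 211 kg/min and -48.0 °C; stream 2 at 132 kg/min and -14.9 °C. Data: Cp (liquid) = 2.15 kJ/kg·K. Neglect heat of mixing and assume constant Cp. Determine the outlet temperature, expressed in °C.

T_out = -35.3 °C

Energy balance with Q = 0: Σ ṁᵢCp,ᵢ(T_out − Tᵢ) = 0
Σ ṁᵢCp,ᵢTᵢ = 211×2.15×-48.0 + 132×2.15×-14.9 = -26004
Σ ṁᵢCp,ᵢ = 211×2.15 + 132×2.15 = 737.45
T_out = -26004 / 737.45 = -35.262 °C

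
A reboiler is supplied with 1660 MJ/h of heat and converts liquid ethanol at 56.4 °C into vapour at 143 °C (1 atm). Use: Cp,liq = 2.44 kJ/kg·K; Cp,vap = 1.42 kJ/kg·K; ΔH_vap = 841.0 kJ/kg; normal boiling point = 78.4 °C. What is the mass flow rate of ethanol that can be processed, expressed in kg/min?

Δh = 2.44×(78.4−56.4) + 841.0 + 1.42×(143−78.4) = 986.41 kJ/kg
Q = 1660 MJ/h = 461.11 kJ/s = 27667 kJ/min
ṁ = Q/Δh = 27667 / 986.41 = 28.048 kg/min

ṁ = 28.0 kg/min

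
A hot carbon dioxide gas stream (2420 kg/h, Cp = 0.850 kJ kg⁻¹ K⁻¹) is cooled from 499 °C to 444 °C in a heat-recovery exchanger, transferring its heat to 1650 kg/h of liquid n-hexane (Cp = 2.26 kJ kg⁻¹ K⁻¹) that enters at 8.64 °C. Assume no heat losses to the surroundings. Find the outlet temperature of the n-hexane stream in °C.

Heat released by hot stream: Q = 2420 × 0.850 × (499 − 444) = 113140 kJ/h
Energy balance on cold side (adiabatic exchanger): Q = ṁ_c·Cp_c·(T_c,out − T_c,in)
T_c,out = 8.64 + 113140/(1650 × 2.26) = 38.979 °C

T_c,out = 39.0 °C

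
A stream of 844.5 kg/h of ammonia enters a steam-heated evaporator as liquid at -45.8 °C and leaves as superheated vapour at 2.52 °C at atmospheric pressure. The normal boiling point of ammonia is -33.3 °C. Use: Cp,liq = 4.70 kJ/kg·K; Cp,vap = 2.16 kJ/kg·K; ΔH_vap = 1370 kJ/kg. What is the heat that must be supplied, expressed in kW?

Q = 353 kW

liquid -45.8→-33.3 °C: 58.75 kJ/kg
vaporisation at -33.3 °C: 1370 kJ/kg
vapour -33.3→2.52 °C: 77.371 kJ/kg
Δh = 58.75 + 1370 + 77.371 = 1506.1 kJ/kg
Q = ṁ·Δh = 844.5 kg/h × 1506.1 kJ/kg = 1.2719e+06 kJ/h
|Q| = 353.31 kW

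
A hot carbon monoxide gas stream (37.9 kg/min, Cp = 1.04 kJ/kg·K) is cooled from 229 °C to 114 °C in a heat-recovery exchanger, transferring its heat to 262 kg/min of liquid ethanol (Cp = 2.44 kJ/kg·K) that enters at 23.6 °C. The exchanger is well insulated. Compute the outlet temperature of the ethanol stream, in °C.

Heat released by hot stream: Q = 37.9 × 1.04 × (229 − 114) = 4532.8 kJ/min
Energy balance on cold side (adiabatic exchanger): Q = ṁ_c·Cp_c·(T_c,out − T_c,in)
T_c,out = 23.6 + 4532.8/(262 × 2.44) = 30.691 °C

T_c,out = 30.7 °C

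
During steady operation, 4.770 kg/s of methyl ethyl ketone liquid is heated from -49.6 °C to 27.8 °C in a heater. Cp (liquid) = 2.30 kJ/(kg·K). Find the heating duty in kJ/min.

Q = 50900 kJ/min

Q = ṁ·Cp·ΔT = 4.770 × 2.30 × (27.8 − -49.6) = 849.16 kJ/s
Heating duty = 50949 kJ/min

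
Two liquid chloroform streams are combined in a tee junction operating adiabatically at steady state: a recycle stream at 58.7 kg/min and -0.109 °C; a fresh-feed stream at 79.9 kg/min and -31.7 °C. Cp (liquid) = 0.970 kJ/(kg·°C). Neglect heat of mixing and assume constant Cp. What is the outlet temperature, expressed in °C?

T_out = -18.3 °C

No heat crosses the boundary, so H_out = H_in.
T_out = Σ ṁᵢCp,ᵢTᵢ / Σ ṁᵢCp,ᵢ
      = -2463.1 / 134.44 = -18.321 °C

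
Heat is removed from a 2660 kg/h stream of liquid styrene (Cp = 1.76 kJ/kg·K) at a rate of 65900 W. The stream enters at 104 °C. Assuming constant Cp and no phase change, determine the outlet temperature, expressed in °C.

Q = 65900 W = 237240 kJ/h
ΔT = Q/(ṁ·Cp) = 237240/(2660×1.76) = 50.675 K
T_out = 104 − 50.675 = 53.325 °C

T_out = 53.3 °C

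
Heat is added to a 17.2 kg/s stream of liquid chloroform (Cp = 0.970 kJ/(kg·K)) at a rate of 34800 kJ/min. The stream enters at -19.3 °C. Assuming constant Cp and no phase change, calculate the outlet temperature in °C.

T_out = 15.5 °C

Q = 34800 kJ/min = 580 kJ/s
ΔT = Q/(ṁ·Cp) = 580/(17.2×0.970) = 34.764 K
T_out = -19.3 + 34.764 = 15.464 °C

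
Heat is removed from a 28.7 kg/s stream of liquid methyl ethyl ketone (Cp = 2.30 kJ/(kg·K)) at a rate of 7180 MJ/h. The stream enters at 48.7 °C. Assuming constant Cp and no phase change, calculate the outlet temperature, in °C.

Q = 7180 MJ/h = 1994.4 kJ/s
ΔT = Q/(ṁ·Cp) = 1994.4/(28.7×2.30) = 30.214 K
T_out = 48.7 − 30.214 = 18.486 °C

T_out = 18.5 °C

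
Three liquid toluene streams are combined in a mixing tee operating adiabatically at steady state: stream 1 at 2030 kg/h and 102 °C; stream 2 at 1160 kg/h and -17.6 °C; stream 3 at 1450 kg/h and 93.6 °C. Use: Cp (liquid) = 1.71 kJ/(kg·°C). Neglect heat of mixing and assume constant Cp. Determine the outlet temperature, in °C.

Energy balance with Q = 0: Σ ṁᵢCp,ᵢ(T_out − Tᵢ) = 0
Σ ṁᵢCp,ᵢTᵢ = 2030×1.71×102 + 1160×1.71×-17.6 + 1450×1.71×93.6 = 551240
Σ ṁᵢCp,ᵢ = 2030×1.71 + 1160×1.71 + 1450×1.71 = 7934.4
T_out = 551240 / 7934.4 = 69.475 °C

T_out = 69.5 °C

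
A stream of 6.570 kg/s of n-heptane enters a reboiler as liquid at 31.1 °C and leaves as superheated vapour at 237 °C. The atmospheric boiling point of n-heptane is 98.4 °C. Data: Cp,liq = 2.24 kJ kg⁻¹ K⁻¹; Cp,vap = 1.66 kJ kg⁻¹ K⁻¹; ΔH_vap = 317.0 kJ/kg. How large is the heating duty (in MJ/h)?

liquid 31.1→98.4 °C: 150.75 kJ/kg
vaporisation at 98.4 °C: 317 kJ/kg
vapour 98.4→237 °C: 230.08 kJ/kg
Δh = 150.75 + 317 + 230.08 = 697.83 kJ/kg
Q = ṁ·Δh = 6.570 kg/s × 697.83 kJ/kg = 4584.7 kJ/s
|Q| = 4584.7 kW = 16505 MJ/h

Q = 16500 MJ/h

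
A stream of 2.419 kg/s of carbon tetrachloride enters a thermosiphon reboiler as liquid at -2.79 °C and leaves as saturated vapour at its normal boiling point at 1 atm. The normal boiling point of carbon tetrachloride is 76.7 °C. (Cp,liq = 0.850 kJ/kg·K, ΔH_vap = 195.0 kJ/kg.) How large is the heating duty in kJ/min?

liquid -2.79→76.7 °C: 67.567 kJ/kg
vaporisation at 76.7 °C: 195 kJ/kg
Δh = 67.567 + 195 = 262.57 kJ/kg
Q = ṁ·Δh = 2.419 kg/s × 262.57 kJ/kg = 635.15 kJ/s
|Q| = 635.15 kW = 38109 kJ/min

Q = 38100 kJ/min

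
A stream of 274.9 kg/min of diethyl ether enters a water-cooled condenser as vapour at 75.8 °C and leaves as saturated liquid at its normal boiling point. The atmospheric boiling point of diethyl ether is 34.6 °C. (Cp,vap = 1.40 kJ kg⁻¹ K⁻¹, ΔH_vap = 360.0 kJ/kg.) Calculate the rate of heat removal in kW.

Q_c = 1910 kW

vapour 75.8→34.6 °C: -57.68 kJ/kg
condensation at 34.6 °C: -360 kJ/kg
Δh = -57.68 + -360 = -417.68 kJ/kg
Q = ṁ·Δh = 274.9 kg/min × -417.68 kJ/kg = -114820 kJ/min
|Q| = 1913.7 kW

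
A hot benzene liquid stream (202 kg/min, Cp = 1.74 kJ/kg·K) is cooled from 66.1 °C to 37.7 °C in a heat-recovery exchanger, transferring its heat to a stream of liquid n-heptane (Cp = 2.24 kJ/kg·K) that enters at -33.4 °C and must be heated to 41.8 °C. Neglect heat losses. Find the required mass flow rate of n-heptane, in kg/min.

Heat released by hot stream: Q = 202 × 1.74 × (66.1 − 37.7) = 9982 kJ/min
Energy balance on cold side (adiabatic exchanger): Q = ṁ_c·Cp_c·(T_c,out − T_c,in)
ṁ_c = 9982 / [2.24 × (41.8 − -33.4)] = 59.259 kg/min

ṁ_c = 59.3 kg/min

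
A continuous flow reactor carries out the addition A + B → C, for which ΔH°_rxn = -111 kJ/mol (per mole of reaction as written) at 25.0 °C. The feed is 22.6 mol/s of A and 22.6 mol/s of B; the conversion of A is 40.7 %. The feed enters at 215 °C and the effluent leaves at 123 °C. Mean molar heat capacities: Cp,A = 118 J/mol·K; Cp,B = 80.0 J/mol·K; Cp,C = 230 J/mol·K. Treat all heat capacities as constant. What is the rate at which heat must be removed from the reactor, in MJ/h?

Q_out = 5050 MJ/h

Extent of reaction ξ = 0.407 × 22.6 = 9.1982 mol/s
Reaction term: ξ·ΔH°_rxn = 9.1982 × -111 = -1021 kJ/s
Sensible, feed 215→25 °C: -850.21 kJ/s
Outlet flows (mol/s): A 13.402, B 13.402, C 9.1982
Sensible, products 25→123 °C: 467.38 kJ/s
Q = ΔH = -1403.8 kJ/s = -1403.8 kW
Heat removed = 5053.8 MJ/h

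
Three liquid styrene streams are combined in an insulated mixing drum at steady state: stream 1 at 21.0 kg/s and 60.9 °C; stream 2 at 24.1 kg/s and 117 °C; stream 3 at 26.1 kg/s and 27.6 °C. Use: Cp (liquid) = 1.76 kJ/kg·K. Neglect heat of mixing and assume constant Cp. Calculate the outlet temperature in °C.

T_out = 67.7 °C

No heat crosses the boundary, so H_out = H_in.
Σ ṁᵢCp,ᵢTᵢ = 21.0×1.76×60.9 + 24.1×1.76×117 + 26.1×1.76×27.6 = 8481.4
Σ ṁᵢCp,ᵢ = 21.0×1.76 + 24.1×1.76 + 26.1×1.76 = 125.31
T_out = 8481.4 / 125.31 = 67.682 °C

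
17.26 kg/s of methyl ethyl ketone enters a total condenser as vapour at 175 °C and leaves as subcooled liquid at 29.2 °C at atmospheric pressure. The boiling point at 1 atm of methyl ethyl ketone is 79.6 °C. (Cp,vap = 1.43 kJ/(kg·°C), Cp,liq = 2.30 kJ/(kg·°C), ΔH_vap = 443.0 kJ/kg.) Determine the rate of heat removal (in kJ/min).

Q_c = 720000 kJ/min

vapour 175→79.6 °C: -136.42 kJ/kg
condensation at 79.6 °C: -443 kJ/kg
liquid 79.6→29.2 °C: -115.92 kJ/kg
Δh = -136.42 + -443 + -115.92 = -695.34 kJ/kg
Q = ṁ·Δh = 17.26 kg/s × -695.34 kJ/kg = -12002 kJ/s
|Q| = 12002 kW = 720100 kJ/min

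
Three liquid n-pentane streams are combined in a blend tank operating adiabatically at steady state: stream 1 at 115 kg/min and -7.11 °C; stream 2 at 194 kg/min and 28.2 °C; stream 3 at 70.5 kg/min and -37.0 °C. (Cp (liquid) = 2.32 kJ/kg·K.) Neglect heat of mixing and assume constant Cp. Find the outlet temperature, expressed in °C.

Energy balance with Q = 0: Σ ṁᵢCp,ᵢ(T_out − Tᵢ) = 0
Σ ṁᵢCp,ᵢTᵢ = 115×2.32×-7.11 + 194×2.32×28.2 + 70.5×2.32×-37.0 = 4743.6
Σ ṁᵢCp,ᵢ = 115×2.32 + 194×2.32 + 70.5×2.32 = 880.44
T_out = 4743.6 / 880.44 = 5.3877 °C

T_out = 5.39 °C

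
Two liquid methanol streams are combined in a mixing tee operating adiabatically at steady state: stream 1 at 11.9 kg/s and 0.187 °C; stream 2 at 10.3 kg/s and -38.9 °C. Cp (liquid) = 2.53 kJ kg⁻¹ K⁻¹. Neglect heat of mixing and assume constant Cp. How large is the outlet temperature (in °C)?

No heat crosses the boundary, so H_out = H_in.
Σ ṁᵢCp,ᵢTᵢ = 11.9×2.53×0.187 + 10.3×2.53×-38.9 = -1008.1
Σ ṁᵢCp,ᵢ = 11.9×2.53 + 10.3×2.53 = 56.166
T_out = -1008.1 / 56.166 = -17.948 °C

T_out = -17.9 °C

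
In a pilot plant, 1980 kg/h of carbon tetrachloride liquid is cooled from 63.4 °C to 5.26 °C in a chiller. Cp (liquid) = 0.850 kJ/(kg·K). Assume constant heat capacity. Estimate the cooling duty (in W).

Q = ṁ·Cp·ΔT = 1980 × 0.850 × (5.26 − 63.4) = -97850 kJ/h
Converting: 97850 / 3600 s = 27.18 kW
Cooling duty = 27180 W

Q_c = 27200 W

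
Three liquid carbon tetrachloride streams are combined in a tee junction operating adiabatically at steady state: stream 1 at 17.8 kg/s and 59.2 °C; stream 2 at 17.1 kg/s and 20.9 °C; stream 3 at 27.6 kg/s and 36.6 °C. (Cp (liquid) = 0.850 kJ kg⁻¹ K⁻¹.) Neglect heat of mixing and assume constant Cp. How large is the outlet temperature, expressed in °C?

T_out = 38.7 °C

No heat crosses the boundary, so H_out = H_in.
Σ ṁᵢCp,ᵢTᵢ = 17.8×0.850×59.2 + 17.1×0.850×20.9 + 27.6×0.850×36.6 = 2058.1
Σ ṁᵢCp,ᵢ = 17.8×0.850 + 17.1×0.850 + 27.6×0.850 = 53.125
T_out = 2058.1 / 53.125 = 38.741 °C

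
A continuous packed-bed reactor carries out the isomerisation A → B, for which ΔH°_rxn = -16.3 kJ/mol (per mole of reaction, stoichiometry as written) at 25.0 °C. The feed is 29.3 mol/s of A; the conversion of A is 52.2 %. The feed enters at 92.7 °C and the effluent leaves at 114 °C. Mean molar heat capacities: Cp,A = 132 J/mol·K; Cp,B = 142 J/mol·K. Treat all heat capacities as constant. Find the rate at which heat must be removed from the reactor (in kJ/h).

Extent of reaction ξ = 0.522 × 29.3 = 15.295 mol/s
Reaction term: ξ·ΔH°_rxn = 15.295 × -16.3 = -249.3 kJ/s
Sensible, feed 92.7→25 °C: -261.84 kJ/s
Outlet flows (mol/s): A 14.005, B 15.295
Sensible, products 25→114 °C: 357.83 kJ/s
Q = ΔH = -153.31 kJ/s = -153.31 kW
Heat removed = 551920 kJ/h

Q_out = 552000 kJ/h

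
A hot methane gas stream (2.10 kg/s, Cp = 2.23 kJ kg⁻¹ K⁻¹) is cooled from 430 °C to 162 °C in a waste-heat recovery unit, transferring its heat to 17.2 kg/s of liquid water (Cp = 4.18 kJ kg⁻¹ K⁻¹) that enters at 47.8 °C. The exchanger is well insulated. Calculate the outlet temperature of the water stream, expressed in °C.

T_c,out = 65.3 °C

Heat released by hot stream: Q = 2.10 × 2.23 × (430 − 162) = 1255 kJ/s
Energy balance on cold side (adiabatic exchanger): Q = ṁ_c·Cp_c·(T_c,out − T_c,in)
T_c,out = 47.8 + 1255/(17.2 × 4.18) = 65.256 °C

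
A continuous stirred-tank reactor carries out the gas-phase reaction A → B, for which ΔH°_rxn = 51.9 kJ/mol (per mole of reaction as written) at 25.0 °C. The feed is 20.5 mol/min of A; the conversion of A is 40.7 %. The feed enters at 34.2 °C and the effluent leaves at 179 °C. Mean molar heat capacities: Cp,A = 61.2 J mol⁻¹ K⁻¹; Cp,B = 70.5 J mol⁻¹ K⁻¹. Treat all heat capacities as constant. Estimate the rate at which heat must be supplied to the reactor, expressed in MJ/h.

Extent of reaction ξ = 0.407 × 20.5 = 8.3435 mol/min
Reaction term: ξ·ΔH°_rxn = 8.3435 × 51.9 = 433.03 kJ/min
Sensible, feed 34.2→25 °C: -11.542 kJ/min
Outlet flows (mol/min): A 12.157, B 8.3435
Sensible, products 25→179 °C: 205.16 kJ/min
Q = ΔH = 626.64 kJ/min = 10.444 kW
Heat supplied = 37.599 MJ/h

Q_in = 37.6 MJ/h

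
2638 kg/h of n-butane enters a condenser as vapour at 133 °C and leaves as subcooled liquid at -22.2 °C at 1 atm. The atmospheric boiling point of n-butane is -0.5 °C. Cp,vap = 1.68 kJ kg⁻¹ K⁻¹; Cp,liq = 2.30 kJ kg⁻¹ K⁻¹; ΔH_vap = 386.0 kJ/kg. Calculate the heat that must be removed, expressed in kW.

Q_c = 484 kW

vapour 133→-0.5 °C: -224.28 kJ/kg
condensation at -0.5 °C: -386 kJ/kg
liquid -0.5→-22.2 °C: -49.91 kJ/kg
Δh = -224.28 + -386 + -49.91 = -660.19 kJ/kg
Q = ṁ·Δh = 2638 kg/h × -660.19 kJ/kg = -1.7416e+06 kJ/h
|Q| = 483.77 kW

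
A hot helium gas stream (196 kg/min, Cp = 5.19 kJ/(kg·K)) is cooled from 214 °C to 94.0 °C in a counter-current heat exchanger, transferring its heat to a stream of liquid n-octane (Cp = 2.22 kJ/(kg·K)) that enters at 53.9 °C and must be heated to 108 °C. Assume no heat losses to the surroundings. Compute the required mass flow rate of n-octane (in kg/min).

Heat released by hot stream: Q = 196 × 5.19 × (214 − 94.0) = 122070 kJ/min
Energy balance on cold side (adiabatic exchanger): Q = ṁ_c·Cp_c·(T_c,out − T_c,in)
ṁ_c = 122070 / [2.22 × (108 − 53.9)] = 1016.4 kg/min

ṁ_c = 1020 kg/min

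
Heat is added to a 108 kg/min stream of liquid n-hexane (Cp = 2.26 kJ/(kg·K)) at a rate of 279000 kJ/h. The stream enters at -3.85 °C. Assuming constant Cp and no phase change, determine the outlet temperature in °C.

T_out = 15.2 °C

Q = 279000 kJ/h = 4650 kJ/min
ΔT = Q/(ṁ·Cp) = 4650/(108×2.26) = 19.051 K
T_out = -3.85 + 19.051 = 15.201 °C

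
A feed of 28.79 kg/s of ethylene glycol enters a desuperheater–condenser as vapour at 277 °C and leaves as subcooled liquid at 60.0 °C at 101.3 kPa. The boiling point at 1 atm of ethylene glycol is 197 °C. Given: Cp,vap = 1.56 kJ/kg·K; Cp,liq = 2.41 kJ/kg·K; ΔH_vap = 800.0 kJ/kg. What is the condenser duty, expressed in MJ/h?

vapour 277→197 °C: -124.8 kJ/kg
condensation at 197 °C: -800 kJ/kg
liquid 197→60.0 °C: -330.17 kJ/kg
Δh = -124.8 + -800 + -330.17 = -1255 kJ/kg
Q = ṁ·Δh = 28.79 kg/s × -1255 kJ/kg = -36131 kJ/s
|Q| = 36131 kW = 130070 MJ/h

Q_c = 130000 MJ/h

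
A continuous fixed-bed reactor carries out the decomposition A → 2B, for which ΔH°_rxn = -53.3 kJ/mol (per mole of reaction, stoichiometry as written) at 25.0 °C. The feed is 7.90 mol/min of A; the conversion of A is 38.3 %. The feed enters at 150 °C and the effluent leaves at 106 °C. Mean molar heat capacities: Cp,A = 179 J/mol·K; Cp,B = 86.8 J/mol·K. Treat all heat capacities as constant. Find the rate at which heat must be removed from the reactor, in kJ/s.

Extent of reaction ξ = 0.383 × 7.90 = 3.0257 mol/min
Reaction term: ξ·ΔH°_rxn = 3.0257 × -53.3 = -161.27 kJ/min
Sensible, feed 150→25 °C: -176.76 kJ/min
Outlet flows (mol/min): A 4.8743, B 6.0514
Sensible, products 25→106 °C: 113.22 kJ/min
Q = ΔH = -224.81 kJ/min = -3.7469 kW
Heat removed = 3.7469 kJ/s

Q_out = 3.75 kJ/s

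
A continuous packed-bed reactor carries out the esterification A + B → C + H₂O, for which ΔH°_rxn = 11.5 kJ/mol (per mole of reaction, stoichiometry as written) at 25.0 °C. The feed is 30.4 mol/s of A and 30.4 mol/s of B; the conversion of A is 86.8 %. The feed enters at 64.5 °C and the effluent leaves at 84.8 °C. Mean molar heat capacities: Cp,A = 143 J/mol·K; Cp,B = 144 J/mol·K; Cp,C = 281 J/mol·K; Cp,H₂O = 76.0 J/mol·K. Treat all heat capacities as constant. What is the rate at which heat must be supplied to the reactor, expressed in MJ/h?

Extent of reaction ξ = 0.868 × 30.4 = 26.387 mol/s
Reaction term: ξ·ΔH°_rxn = 26.387 × 11.5 = 303.45 kJ/s
Sensible, feed 64.5→25 °C: -344.63 kJ/s
Outlet flows (mol/s): A 4.0128, B 4.0128, C 26.387, H₂O 26.387
Sensible, products 25→84.8 °C: 632.2 kJ/s
Q = ΔH = 591.02 kJ/s = 591.02 kW
Heat supplied = 2127.7 MJ/h

Q_in = 2130 MJ/h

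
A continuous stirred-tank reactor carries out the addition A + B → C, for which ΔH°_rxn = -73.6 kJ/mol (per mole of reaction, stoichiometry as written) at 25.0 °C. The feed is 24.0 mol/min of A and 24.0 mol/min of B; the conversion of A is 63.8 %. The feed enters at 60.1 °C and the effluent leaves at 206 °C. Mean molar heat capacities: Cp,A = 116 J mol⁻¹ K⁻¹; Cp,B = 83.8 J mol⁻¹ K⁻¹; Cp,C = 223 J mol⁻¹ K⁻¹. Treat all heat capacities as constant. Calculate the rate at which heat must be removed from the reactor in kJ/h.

Q_out = 21800 kJ/h

Extent of reaction ξ = 0.638 × 24.0 = 15.312 mol/min
Reaction term: ξ·ΔH°_rxn = 15.312 × -73.6 = -1127 kJ/min
Sensible, feed 60.1→25 °C: -168.31 kJ/min
Outlet flows (mol/min): A 8.688, B 8.688, C 15.312
Sensible, products 25→206 °C: 932.23 kJ/min
Q = ΔH = -363.05 kJ/min = -6.0508 kW
Heat removed = 21783 kJ/h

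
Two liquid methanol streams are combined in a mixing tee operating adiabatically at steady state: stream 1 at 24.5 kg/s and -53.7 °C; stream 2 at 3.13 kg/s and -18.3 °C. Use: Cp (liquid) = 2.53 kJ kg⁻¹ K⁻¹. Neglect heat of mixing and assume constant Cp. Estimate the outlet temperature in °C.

T_out = -49.7 °C

Adiabatic, steady state ⇒ Σ ṁᵢCp,ᵢ(T_out − Tᵢ) = 0
Σ ṁᵢCp,ᵢTᵢ = 24.5×2.53×-53.7 + 3.13×2.53×-18.3 = -3473.5
Σ ṁᵢCp,ᵢ = 24.5×2.53 + 3.13×2.53 = 69.904
T_out = -3473.5 / 69.904 = -49.69 °C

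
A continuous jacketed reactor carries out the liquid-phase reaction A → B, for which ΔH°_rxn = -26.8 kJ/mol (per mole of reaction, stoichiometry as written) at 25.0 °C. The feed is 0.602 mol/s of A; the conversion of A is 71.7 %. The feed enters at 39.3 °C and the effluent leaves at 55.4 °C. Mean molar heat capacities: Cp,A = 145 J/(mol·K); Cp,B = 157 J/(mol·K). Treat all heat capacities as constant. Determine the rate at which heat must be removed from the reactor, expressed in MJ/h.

Q_out = 36.0 MJ/h

Extent of reaction ξ = 0.717 × 0.602 = 0.43163 mol/s
Reaction term: ξ·ΔH°_rxn = 0.43163 × -26.8 = -11.568 kJ/s
Sensible, feed 39.3→25 °C: -1.2482 kJ/s
Outlet flows (mol/s): A 0.17037, B 0.43163
Sensible, products 25→55.4 °C: 2.8111 kJ/s
Q = ΔH = -10.005 kJ/s = -10.005 kW
Heat removed = 36.018 MJ/h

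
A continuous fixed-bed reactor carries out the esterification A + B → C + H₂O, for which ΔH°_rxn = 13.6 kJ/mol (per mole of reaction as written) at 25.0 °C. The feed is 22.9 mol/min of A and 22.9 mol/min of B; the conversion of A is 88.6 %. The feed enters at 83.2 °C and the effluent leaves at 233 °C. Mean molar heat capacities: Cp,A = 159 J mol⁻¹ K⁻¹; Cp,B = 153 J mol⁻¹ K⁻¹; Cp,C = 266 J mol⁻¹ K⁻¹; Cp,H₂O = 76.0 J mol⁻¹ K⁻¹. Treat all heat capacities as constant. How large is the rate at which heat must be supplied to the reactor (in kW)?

Q_in = 24.5 kW

Extent of reaction ξ = 0.886 × 22.9 = 20.289 mol/min
Reaction term: ξ·ΔH°_rxn = 20.289 × 13.6 = 275.94 kJ/min
Sensible, feed 83.2→25 °C: -415.83 kJ/min
Outlet flows (mol/min): A 2.6106, B 2.6106, C 20.289, H₂O 20.289
Sensible, products 25→233 °C: 1612.7 kJ/min
Q = ΔH = 1472.8 kJ/min = 24.547 kW
Heat supplied = 24.547 kW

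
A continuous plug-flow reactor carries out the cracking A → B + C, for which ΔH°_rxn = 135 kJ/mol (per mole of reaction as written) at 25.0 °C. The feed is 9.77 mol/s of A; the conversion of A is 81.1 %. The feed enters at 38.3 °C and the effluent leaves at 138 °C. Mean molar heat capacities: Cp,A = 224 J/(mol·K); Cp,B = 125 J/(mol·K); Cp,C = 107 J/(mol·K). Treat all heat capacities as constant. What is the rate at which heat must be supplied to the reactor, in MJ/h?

Extent of reaction ξ = 0.811 × 9.77 = 7.9235 mol/s
Reaction term: ξ·ΔH°_rxn = 7.9235 × 135 = 1069.7 kJ/s
Sensible, feed 38.3→25 °C: -29.107 kJ/s
Outlet flows (mol/s): A 1.8465, B 7.9235, C 7.9235
Sensible, products 25→138 °C: 254.46 kJ/s
Q = ΔH = 1295 kJ/s = 1295 kW
Heat supplied = 4662.1 MJ/h

Q_in = 4660 MJ/h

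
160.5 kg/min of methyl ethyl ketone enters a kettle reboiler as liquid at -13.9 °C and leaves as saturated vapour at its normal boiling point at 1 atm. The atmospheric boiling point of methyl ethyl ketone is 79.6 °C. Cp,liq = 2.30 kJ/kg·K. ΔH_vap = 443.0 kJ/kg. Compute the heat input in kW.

liquid -13.9→79.6 °C: 215.05 kJ/kg
vaporisation at 79.6 °C: 443 kJ/kg
Δh = 215.05 + 443 = 658.05 kJ/kg
Q = ṁ·Δh = 160.5 kg/min × 658.05 kJ/kg = 105620 kJ/min
|Q| = 1760.3 kW

Q = 1760 kW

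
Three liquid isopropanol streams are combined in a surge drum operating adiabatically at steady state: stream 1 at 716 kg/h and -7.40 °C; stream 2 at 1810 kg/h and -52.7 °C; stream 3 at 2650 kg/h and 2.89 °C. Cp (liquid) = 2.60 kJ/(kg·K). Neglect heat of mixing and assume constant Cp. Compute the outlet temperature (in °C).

T_out = -18.0 °C

No heat crosses the boundary, so H_out = H_in.
Σ ṁᵢCp,ᵢTᵢ = 716×2.60×-7.40 + 1810×2.60×-52.7 + 2650×2.60×2.89 = -241870
Σ ṁᵢCp,ᵢ = 716×2.60 + 1810×2.60 + 2650×2.60 = 13458
T_out = -241870 / 13458 = -17.973 °C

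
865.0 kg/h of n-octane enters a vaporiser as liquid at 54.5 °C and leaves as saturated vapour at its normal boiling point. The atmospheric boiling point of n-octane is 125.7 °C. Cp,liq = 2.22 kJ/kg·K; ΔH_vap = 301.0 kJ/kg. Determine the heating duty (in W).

liquid 54.5→125.7 °C: 158.06 kJ/kg
vaporisation at 125.7 °C: 301 kJ/kg
Δh = 158.06 + 301 = 459.06 kJ/kg
Q = ṁ·Δh = 865.0 kg/h × 459.06 kJ/kg = 397090 kJ/h
|Q| = 110.3 kW = 110300 W

Q = 110000 W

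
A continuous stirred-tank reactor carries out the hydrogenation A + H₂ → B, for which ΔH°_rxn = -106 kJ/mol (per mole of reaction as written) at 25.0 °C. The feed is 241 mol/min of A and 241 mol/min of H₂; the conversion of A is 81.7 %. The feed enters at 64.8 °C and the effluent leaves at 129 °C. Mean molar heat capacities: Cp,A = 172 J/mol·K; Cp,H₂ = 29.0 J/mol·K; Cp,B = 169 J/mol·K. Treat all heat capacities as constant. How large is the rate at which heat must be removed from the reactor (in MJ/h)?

Extent of reaction ξ = 0.817 × 241 = 196.9 mol/min
Reaction term: ξ·ΔH°_rxn = 196.9 × -106 = -20871 kJ/min
Sensible, feed 64.8→25 °C: -1928 kJ/min
Outlet flows (mol/min): A 44.103, H₂ 44.103, B 196.9
Sensible, products 25→129 °C: 4382.6 kJ/min
Q = ΔH = -18416 kJ/min = -306.94 kW
Heat removed = 1105 MJ/h

Q_out = 1100 MJ/h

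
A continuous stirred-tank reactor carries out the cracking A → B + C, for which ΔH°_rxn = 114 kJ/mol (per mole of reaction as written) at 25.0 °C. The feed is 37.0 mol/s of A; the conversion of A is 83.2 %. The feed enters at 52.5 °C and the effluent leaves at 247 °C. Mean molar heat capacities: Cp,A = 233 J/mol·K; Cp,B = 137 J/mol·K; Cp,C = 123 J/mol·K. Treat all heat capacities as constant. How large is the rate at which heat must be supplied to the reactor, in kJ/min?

Q_in = 322000 kJ/min

Extent of reaction ξ = 0.832 × 37.0 = 30.784 mol/s
Reaction term: ξ·ΔH°_rxn = 30.784 × 114 = 3509.4 kJ/s
Sensible, feed 52.5→25 °C: -237.08 kJ/s
Outlet flows (mol/s): A 6.216, B 30.784, C 30.784
Sensible, products 25→247 °C: 2098.4 kJ/s
Q = ΔH = 5370.7 kJ/s = 5370.7 kW
Heat supplied = 322240 kJ/min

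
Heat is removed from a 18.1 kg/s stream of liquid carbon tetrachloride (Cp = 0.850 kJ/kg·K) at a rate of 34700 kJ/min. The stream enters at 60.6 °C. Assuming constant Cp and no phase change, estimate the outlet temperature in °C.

T_out = 23.0 °C

Q = 34700 kJ/min = 578.33 kJ/s
ΔT = Q/(ṁ·Cp) = 578.33/(18.1×0.850) = 37.591 K
T_out = 60.6 − 37.591 = 23.009 °C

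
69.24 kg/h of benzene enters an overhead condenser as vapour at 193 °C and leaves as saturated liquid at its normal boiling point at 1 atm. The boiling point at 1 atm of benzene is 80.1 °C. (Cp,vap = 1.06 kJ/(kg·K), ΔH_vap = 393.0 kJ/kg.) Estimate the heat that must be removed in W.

vapour 193→80.1 °C: -119.67 kJ/kg
condensation at 80.1 °C: -393 kJ/kg
Δh = -119.67 + -393 = -512.67 kJ/kg
Q = ṁ·Δh = 69.24 kg/h × -512.67 kJ/kg = -35498 kJ/h
|Q| = 9.8604 kW = 9860.4 W

Q_c = 9860 W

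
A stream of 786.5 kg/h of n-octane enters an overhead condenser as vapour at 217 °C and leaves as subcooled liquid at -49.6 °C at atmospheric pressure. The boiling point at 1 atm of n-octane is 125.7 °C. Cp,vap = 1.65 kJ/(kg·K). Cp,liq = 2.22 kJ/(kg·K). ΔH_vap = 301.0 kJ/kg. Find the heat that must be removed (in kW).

vapour 217→125.7 °C: -150.64 kJ/kg
condensation at 125.7 °C: -301 kJ/kg
liquid 125.7→-49.6 °C: -389.17 kJ/kg
Δh = -150.64 + -301 + -389.17 = -840.81 kJ/kg
Q = ṁ·Δh = 786.5 kg/h × -840.81 kJ/kg = -661300 kJ/h
|Q| = 183.69 kW

Q_c = 184 kW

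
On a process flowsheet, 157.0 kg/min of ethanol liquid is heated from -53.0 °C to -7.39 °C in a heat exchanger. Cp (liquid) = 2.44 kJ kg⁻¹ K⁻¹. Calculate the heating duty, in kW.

Q = ṁ·Cp·ΔT = 157.0 × 2.44 × (-7.39 − -53.0) = 17472 kJ/min
Converting: 17472 / 60 s = 291.2 kW

Q = 291 kW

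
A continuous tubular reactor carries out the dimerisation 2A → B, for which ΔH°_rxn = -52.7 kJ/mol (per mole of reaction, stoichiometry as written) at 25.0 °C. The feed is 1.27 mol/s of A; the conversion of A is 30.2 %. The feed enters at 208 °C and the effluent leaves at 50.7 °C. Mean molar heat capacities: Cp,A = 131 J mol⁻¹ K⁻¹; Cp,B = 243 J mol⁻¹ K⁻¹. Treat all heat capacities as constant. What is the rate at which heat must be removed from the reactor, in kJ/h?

Extent of reaction ξ = 0.302 × 1.27 / 2 = 0.19177 mol/s
Reaction term: ξ·ΔH°_rxn = 0.19177 × -52.7 = -10.106 kJ/s
Sensible, feed 208→25 °C: -30.446 kJ/s
Outlet flows (mol/s): A 0.88646, B 0.19177
Sensible, products 25→50.7 °C: 4.1821 kJ/s
Q = ΔH = -36.37 kJ/s = -36.37 kW
Heat removed = 130930 kJ/h

Q_out = 131000 kJ/h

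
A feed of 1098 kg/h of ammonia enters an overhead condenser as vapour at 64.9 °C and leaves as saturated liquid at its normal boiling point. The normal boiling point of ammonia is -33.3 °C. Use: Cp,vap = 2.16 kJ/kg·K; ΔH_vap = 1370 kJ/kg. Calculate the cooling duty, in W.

Q_c = 483000 W

vapour 64.9→-33.3 °C: -212.11 kJ/kg
condensation at -33.3 °C: -1370 kJ/kg
Δh = -212.11 + -1370 = -1582.1 kJ/kg
Q = ṁ·Δh = 1098 kg/h × -1582.1 kJ/kg = -1.7372e+06 kJ/h
|Q| = 482.54 kW = 482540 W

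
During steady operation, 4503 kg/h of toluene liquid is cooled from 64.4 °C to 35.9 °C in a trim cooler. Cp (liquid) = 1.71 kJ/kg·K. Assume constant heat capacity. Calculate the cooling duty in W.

Q_c = 61000 W

Q = ṁ·Cp·ΔT = 4503 × 1.71 × (35.9 − 64.4) = -219450 kJ/h
Converting: 219450 / 3600 s = 60.959 kW
Cooling duty = 60959 W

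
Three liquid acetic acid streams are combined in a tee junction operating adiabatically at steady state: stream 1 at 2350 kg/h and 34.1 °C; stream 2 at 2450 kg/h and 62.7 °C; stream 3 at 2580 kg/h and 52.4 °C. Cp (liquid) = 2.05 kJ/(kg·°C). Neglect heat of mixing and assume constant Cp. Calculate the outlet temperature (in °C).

Adiabatic, steady state ⇒ Σ ṁᵢCp,ᵢ(T_out − Tᵢ) = 0
T_out = Σ ṁᵢCp,ᵢTᵢ / Σ ṁᵢCp,ᵢ
      = 756330 / 15129 = 49.992 °C

T_out = 50.0 °C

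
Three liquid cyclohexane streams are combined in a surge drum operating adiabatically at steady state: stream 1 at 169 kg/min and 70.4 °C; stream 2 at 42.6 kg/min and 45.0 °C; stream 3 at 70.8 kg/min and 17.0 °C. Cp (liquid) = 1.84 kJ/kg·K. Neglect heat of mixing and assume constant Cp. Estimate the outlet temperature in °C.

T_out = 53.2 °C

No heat crosses the boundary, so H_out = H_in.
T_out = Σ ṁᵢCp,ᵢTᵢ / Σ ṁᵢCp,ᵢ
      = 27633 / 519.62 = 53.181 °C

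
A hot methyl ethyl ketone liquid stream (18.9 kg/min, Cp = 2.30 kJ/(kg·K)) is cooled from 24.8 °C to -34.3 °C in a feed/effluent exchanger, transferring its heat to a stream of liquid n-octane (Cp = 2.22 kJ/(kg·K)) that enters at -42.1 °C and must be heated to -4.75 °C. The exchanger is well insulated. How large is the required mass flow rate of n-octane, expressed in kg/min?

ṁ_c = 31.0 kg/min

Heat released by hot stream: Q = 18.9 × 2.30 × (24.8 − -34.3) = 2569.1 kJ/min
Energy balance on cold side (adiabatic exchanger): Q = ṁ_c·Cp_c·(T_c,out − T_c,in)
ṁ_c = 2569.1 / [2.22 × (-4.75 − -42.1)] = 30.984 kg/min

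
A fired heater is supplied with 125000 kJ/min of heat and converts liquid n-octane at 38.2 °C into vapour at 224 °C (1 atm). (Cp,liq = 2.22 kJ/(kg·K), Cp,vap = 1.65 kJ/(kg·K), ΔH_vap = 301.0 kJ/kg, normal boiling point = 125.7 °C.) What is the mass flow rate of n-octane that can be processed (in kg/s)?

Δh = 2.22×(125.7−38.2) + 301.0 + 1.65×(224−125.7) = 657.44 kJ/kg
Q = 125000 kJ/min = 2083.3 kJ/s = 2083.3 kJ/s
ṁ = Q/Δh = 2083.3 / 657.44 = 3.1688 kg/s

ṁ = 3.17 kg/s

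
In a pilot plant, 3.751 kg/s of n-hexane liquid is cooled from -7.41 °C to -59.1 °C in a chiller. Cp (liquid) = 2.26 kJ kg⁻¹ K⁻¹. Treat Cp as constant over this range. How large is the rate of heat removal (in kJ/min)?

Q_c = 26300 kJ/min

Q = ṁ·Cp·ΔT = 3.751 × 2.26 × (-59.1 − -7.41) = -438.19 kJ/s
Cooling duty = 26291 kJ/min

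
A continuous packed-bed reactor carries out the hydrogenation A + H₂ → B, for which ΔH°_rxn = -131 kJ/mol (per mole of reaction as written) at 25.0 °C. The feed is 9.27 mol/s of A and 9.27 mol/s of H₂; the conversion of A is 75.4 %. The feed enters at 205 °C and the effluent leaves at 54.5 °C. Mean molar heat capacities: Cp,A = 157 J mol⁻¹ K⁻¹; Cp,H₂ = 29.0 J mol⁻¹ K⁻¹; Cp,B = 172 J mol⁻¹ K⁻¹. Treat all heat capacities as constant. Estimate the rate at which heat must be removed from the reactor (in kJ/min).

Extent of reaction ξ = 0.754 × 9.27 = 6.9896 mol/s
Reaction term: ξ·ΔH°_rxn = 6.9896 × -131 = -915.63 kJ/s
Sensible, feed 205→25 °C: -310.36 kJ/s
Outlet flows (mol/s): A 2.2804, H₂ 2.2804, B 6.9896
Sensible, products 25→54.5 °C: 47.978 kJ/s
Q = ΔH = -1178 kJ/s = -1178 kW
Heat removed = 70681 kJ/min

Q_out = 70700 kJ/min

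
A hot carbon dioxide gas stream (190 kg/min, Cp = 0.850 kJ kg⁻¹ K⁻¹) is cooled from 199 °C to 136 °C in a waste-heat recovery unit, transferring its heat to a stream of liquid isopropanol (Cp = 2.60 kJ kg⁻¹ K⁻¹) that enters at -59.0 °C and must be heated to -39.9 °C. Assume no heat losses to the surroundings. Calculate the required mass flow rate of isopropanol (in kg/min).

Heat released by hot stream: Q = 190 × 0.850 × (199 − 136) = 10174 kJ/min
Energy balance on cold side (adiabatic exchanger): Q = ṁ_c·Cp_c·(T_c,out − T_c,in)
ṁ_c = 10174 / [2.60 × (-39.9 − -59.0)] = 204.88 kg/min

ṁ_c = 205 kg/min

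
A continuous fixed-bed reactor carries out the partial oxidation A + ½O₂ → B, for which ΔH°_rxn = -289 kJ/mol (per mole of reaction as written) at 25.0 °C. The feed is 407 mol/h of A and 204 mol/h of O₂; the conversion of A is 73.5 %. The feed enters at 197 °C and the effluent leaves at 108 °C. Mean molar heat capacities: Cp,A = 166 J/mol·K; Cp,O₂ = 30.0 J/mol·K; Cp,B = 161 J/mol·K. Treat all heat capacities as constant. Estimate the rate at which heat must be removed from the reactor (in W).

Q_out = 26000 W

Extent of reaction ξ = 0.735 × 407 = 299.14 mol/h
Reaction term: ξ·ΔH°_rxn = 299.14 × -289 = -86453 kJ/h
Sensible, feed 197→25 °C: -12673 kJ/h
Outlet flows (mol/h): A 107.86, O₂ 54.428, B 299.14
Sensible, products 25→108 °C: 5619 kJ/h
Q = ΔH = -93507 kJ/h = -25.974 kW
Heat removed = 25974 W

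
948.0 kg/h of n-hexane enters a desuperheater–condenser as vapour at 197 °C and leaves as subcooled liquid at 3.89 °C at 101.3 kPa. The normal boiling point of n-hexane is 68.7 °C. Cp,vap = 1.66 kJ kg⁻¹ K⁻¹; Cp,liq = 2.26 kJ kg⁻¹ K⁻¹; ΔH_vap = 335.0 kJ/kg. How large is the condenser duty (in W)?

Q_c = 183000 W

vapour 197→68.7 °C: -212.98 kJ/kg
condensation at 68.7 °C: -335 kJ/kg
liquid 68.7→3.89 °C: -146.47 kJ/kg
Δh = -212.98 + -335 + -146.47 = -694.45 kJ/kg
Q = ṁ·Δh = 948.0 kg/h × -694.45 kJ/kg = -658340 kJ/h
|Q| = 182.87 kW = 182870 W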